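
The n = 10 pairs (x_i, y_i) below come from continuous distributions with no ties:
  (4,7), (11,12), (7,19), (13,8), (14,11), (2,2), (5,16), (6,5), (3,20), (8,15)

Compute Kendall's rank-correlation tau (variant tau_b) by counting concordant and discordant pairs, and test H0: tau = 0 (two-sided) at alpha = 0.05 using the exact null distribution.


Step 1: Enumerate the 45 unordered pairs (i,j) with i<j and classify each by sign(x_j-x_i) * sign(y_j-y_i).
  (1,2):dx=+7,dy=+5->C; (1,3):dx=+3,dy=+12->C; (1,4):dx=+9,dy=+1->C; (1,5):dx=+10,dy=+4->C
  (1,6):dx=-2,dy=-5->C; (1,7):dx=+1,dy=+9->C; (1,8):dx=+2,dy=-2->D; (1,9):dx=-1,dy=+13->D
  (1,10):dx=+4,dy=+8->C; (2,3):dx=-4,dy=+7->D; (2,4):dx=+2,dy=-4->D; (2,5):dx=+3,dy=-1->D
  (2,6):dx=-9,dy=-10->C; (2,7):dx=-6,dy=+4->D; (2,8):dx=-5,dy=-7->C; (2,9):dx=-8,dy=+8->D
  (2,10):dx=-3,dy=+3->D; (3,4):dx=+6,dy=-11->D; (3,5):dx=+7,dy=-8->D; (3,6):dx=-5,dy=-17->C
  (3,7):dx=-2,dy=-3->C; (3,8):dx=-1,dy=-14->C; (3,9):dx=-4,dy=+1->D; (3,10):dx=+1,dy=-4->D
  (4,5):dx=+1,dy=+3->C; (4,6):dx=-11,dy=-6->C; (4,7):dx=-8,dy=+8->D; (4,8):dx=-7,dy=-3->C
  (4,9):dx=-10,dy=+12->D; (4,10):dx=-5,dy=+7->D; (5,6):dx=-12,dy=-9->C; (5,7):dx=-9,dy=+5->D
  (5,8):dx=-8,dy=-6->C; (5,9):dx=-11,dy=+9->D; (5,10):dx=-6,dy=+4->D; (6,7):dx=+3,dy=+14->C
  (6,8):dx=+4,dy=+3->C; (6,9):dx=+1,dy=+18->C; (6,10):dx=+6,dy=+13->C; (7,8):dx=+1,dy=-11->D
  (7,9):dx=-2,dy=+4->D; (7,10):dx=+3,dy=-1->D; (8,9):dx=-3,dy=+15->D; (8,10):dx=+2,dy=+10->C
  (9,10):dx=+5,dy=-5->D
Step 2: C = 22, D = 23, total pairs = 45.
Step 3: tau = (C - D)/(n(n-1)/2) = (22 - 23)/45 = -0.022222.
Step 4: Exact two-sided p-value (enumerate n! = 3628800 permutations of y under H0): p = 1.000000.
Step 5: alpha = 0.05. fail to reject H0.

tau_b = -0.0222 (C=22, D=23), p = 1.000000, fail to reject H0.


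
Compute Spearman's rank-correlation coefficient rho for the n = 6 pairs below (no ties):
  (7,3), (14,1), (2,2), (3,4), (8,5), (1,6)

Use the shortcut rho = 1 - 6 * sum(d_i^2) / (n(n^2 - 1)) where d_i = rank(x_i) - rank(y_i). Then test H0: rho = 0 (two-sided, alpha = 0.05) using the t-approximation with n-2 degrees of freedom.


Step 1: Rank x and y separately (midranks; no ties here).
rank(x): 7->4, 14->6, 2->2, 3->3, 8->5, 1->1
rank(y): 3->3, 1->1, 2->2, 4->4, 5->5, 6->6
Step 2: d_i = R_x(i) - R_y(i); compute d_i^2.
  (4-3)^2=1, (6-1)^2=25, (2-2)^2=0, (3-4)^2=1, (5-5)^2=0, (1-6)^2=25
sum(d^2) = 52.
Step 3: rho = 1 - 6*52 / (6*(6^2 - 1)) = 1 - 312/210 = -0.485714.
Step 4: Under H0, t = rho * sqrt((n-2)/(1-rho^2)) = -1.1113 ~ t(4).
Step 5: Two-sided p-value from the t-distribution with 4 df = 0.328723.
Step 6: alpha = 0.05. fail to reject H0.

rho = -0.4857, p = 0.328723, fail to reject H0 at alpha = 0.05.


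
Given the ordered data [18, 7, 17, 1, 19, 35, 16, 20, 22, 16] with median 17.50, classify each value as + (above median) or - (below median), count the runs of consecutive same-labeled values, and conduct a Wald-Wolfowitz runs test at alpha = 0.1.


Step 1: Compute median = 17.50; label A = above, B = below.
Labels in order: ABBBAABAAB  (n_A = 5, n_B = 5)
Step 2: Count runs R = 6.
Step 3: Under H0 (random ordering), E[R] = 2*n_A*n_B/(n_A+n_B) + 1 = 2*5*5/10 + 1 = 6.0000.
        Var[R] = 2*n_A*n_B*(2*n_A*n_B - n_A - n_B) / ((n_A+n_B)^2 * (n_A+n_B-1)) = 2000/900 = 2.2222.
        SD[R] = 1.4907.
Step 4: R = E[R], so z = 0 with no continuity correction.
Step 5: Two-sided p-value via normal approximation = 2*(1 - Phi(|z|)) = 1.000000.
Step 6: alpha = 0.1. fail to reject H0.

R = 6, z = 0.0000, p = 1.000000, fail to reject H0.


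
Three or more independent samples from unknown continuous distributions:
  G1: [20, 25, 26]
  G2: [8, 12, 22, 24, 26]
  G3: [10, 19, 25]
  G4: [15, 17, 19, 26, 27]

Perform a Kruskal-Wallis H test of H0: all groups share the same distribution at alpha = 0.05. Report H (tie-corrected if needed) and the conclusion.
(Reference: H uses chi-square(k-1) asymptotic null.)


Step 1: Combine all N = 16 observations and assign midranks.
sorted (value, group, rank): (8,G2,1), (10,G3,2), (12,G2,3), (15,G4,4), (17,G4,5), (19,G3,6.5), (19,G4,6.5), (20,G1,8), (22,G2,9), (24,G2,10), (25,G1,11.5), (25,G3,11.5), (26,G1,14), (26,G2,14), (26,G4,14), (27,G4,16)
Step 2: Sum ranks within each group.
R_1 = 33.5 (n_1 = 3)
R_2 = 37 (n_2 = 5)
R_3 = 20 (n_3 = 3)
R_4 = 45.5 (n_4 = 5)
Step 3: H = 12/(N(N+1)) * sum(R_i^2/n_i) - 3(N+1)
     = 12/(16*17) * (33.5^2/3 + 37^2/5 + 20^2/3 + 45.5^2/5) - 3*17
     = 0.044118 * 1195.27 - 51
     = 1.732353.
Step 4: Ties present; correction factor C = 1 - 36/(16^3 - 16) = 0.991176. Corrected H = 1.732353 / 0.991176 = 1.747774.
Step 5: Under H0, H ~ chi^2(3); p-value = 0.626365.
Step 6: alpha = 0.05. fail to reject H0.

H = 1.7478, df = 3, p = 0.626365, fail to reject H0.


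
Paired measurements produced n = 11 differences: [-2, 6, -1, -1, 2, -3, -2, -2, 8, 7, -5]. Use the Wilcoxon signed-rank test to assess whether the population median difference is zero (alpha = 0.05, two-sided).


Step 1: Drop any zero differences (none here) and take |d_i|.
|d| = [2, 6, 1, 1, 2, 3, 2, 2, 8, 7, 5]
Step 2: Midrank |d_i| (ties get averaged ranks).
ranks: |2|->4.5, |6|->9, |1|->1.5, |1|->1.5, |2|->4.5, |3|->7, |2|->4.5, |2|->4.5, |8|->11, |7|->10, |5|->8
Step 3: Attach original signs; sum ranks with positive sign and with negative sign.
W+ = 9 + 4.5 + 11 + 10 = 34.5
W- = 4.5 + 1.5 + 1.5 + 7 + 4.5 + 4.5 + 8 = 31.5
(Check: W+ + W- = 66 should equal n(n+1)/2 = 66.)
Step 4: Test statistic W = min(W+, W-) = 31.5.
Step 5: Ties in |d|, so use the tie-corrected normal approximation.
        E[W] = n(n+1)/4 = 11*12/4 = 33.
        Tie groups: |d|=1 (t=2), |d|=2 (t=4); sum(t^3 - t) = 66.
        Var[W] = n(n+1)(2n+1)/24 - sum(t^3-t)/48 = 3036/24 - 66/48 = 125.125.
        z = (W - E[W]) / sqrt(Var[W]) = (31.5 - 33) / 11.1859 = -0.1341.
        Two-sided p = 2*Phi(z) = 0.893326.
Step 6: alpha = 0.05. fail to reject H0.

W+ = 34.5, W- = 31.5, W = min = 31.5, p = 0.893326, fail to reject H0.


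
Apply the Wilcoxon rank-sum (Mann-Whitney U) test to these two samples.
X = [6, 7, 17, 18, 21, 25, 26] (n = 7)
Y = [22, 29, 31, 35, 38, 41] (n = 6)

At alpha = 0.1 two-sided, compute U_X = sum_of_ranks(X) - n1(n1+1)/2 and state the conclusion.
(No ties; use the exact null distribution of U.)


Step 1: Combine and sort all 13 observations; assign midranks.
sorted (value, group): (6,X), (7,X), (17,X), (18,X), (21,X), (22,Y), (25,X), (26,X), (29,Y), (31,Y), (35,Y), (38,Y), (41,Y)
ranks: 6->1, 7->2, 17->3, 18->4, 21->5, 22->6, 25->7, 26->8, 29->9, 31->10, 35->11, 38->12, 41->13
Step 2: Rank sum for X: R1 = 1 + 2 + 3 + 4 + 5 + 7 + 8 = 30.
Step 3: U_X = R1 - n1(n1+1)/2 = 30 - 7*8/2 = 30 - 28 = 2.
       U_Y = n1*n2 - U_X = 42 - 2 = 40.
Step 4: No ties, so the exact null distribution of U (based on enumerating the C(13,7) = 1716 equally likely rank assignments) gives the two-sided p-value.
Step 5: p-value = 0.004662; compare to alpha = 0.1. reject H0.

U_X = 2, p = 0.004662, reject H0 at alpha = 0.1.


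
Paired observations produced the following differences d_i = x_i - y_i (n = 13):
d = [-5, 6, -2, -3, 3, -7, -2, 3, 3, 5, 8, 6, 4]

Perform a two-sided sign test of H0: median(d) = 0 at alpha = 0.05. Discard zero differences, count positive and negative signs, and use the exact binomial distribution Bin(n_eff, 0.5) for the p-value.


Step 1: Discard zero differences. Original n = 13; n_eff = number of nonzero differences = 13.
Nonzero differences (with sign): -5, +6, -2, -3, +3, -7, -2, +3, +3, +5, +8, +6, +4
Step 2: Count signs: positive = 8, negative = 5.
Step 3: Under H0: P(positive) = 0.5, so the number of positives S ~ Bin(13, 0.5).
Step 4: Two-sided exact p-value = sum of Bin(13,0.5) probabilities at or below the observed probability = 0.581055.
Step 5: alpha = 0.05. fail to reject H0.

n_eff = 13, pos = 8, neg = 5, p = 0.581055, fail to reject H0.


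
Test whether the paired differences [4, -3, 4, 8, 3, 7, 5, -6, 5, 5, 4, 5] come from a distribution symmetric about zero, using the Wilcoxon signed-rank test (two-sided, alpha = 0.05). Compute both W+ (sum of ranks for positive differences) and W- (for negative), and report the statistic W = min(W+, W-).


Step 1: Drop any zero differences (none here) and take |d_i|.
|d| = [4, 3, 4, 8, 3, 7, 5, 6, 5, 5, 4, 5]
Step 2: Midrank |d_i| (ties get averaged ranks).
ranks: |4|->4, |3|->1.5, |4|->4, |8|->12, |3|->1.5, |7|->11, |5|->7.5, |6|->10, |5|->7.5, |5|->7.5, |4|->4, |5|->7.5
Step 3: Attach original signs; sum ranks with positive sign and with negative sign.
W+ = 4 + 4 + 12 + 1.5 + 11 + 7.5 + 7.5 + 7.5 + 4 + 7.5 = 66.5
W- = 1.5 + 10 = 11.5
(Check: W+ + W- = 78 should equal n(n+1)/2 = 78.)
Step 4: Test statistic W = min(W+, W-) = 11.5.
Step 5: Ties in |d|, so use the tie-corrected normal approximation.
        E[W] = n(n+1)/4 = 12*13/4 = 39.
        Tie groups: |d|=3 (t=2), |d|=4 (t=3), |d|=5 (t=4); sum(t^3 - t) = 90.
        Var[W] = n(n+1)(2n+1)/24 - sum(t^3-t)/48 = 3900/24 - 90/48 = 160.625.
        z = (W - E[W]) / sqrt(Var[W]) = (11.5 - 39) / 12.6738 = -2.1698.
        Two-sided p = 2*Phi(z) = 0.030020.
Step 6: alpha = 0.05. reject H0.

W+ = 66.5, W- = 11.5, W = min = 11.5, p = 0.030020, reject H0.


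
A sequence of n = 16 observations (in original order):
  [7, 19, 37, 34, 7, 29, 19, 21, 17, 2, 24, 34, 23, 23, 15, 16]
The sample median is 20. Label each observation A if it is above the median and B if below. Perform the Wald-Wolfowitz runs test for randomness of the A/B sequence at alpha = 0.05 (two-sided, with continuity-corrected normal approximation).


Step 1: Compute median = 20; label A = above, B = below.
Labels in order: BBAABABABBAAAABB  (n_A = 8, n_B = 8)
Step 2: Count runs R = 9.
Step 3: Under H0 (random ordering), E[R] = 2*n_A*n_B/(n_A+n_B) + 1 = 2*8*8/16 + 1 = 9.0000.
        Var[R] = 2*n_A*n_B*(2*n_A*n_B - n_A - n_B) / ((n_A+n_B)^2 * (n_A+n_B-1)) = 14336/3840 = 3.7333.
        SD[R] = 1.9322.
Step 4: R = E[R], so z = 0 with no continuity correction.
Step 5: Two-sided p-value via normal approximation = 2*(1 - Phi(|z|)) = 1.000000.
Step 6: alpha = 0.05. fail to reject H0.

R = 9, z = 0.0000, p = 1.000000, fail to reject H0.


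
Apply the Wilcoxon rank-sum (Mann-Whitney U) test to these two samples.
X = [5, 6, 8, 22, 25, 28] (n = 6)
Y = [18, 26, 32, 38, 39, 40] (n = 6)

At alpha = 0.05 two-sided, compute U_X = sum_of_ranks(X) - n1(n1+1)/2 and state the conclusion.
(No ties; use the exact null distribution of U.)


Step 1: Combine and sort all 12 observations; assign midranks.
sorted (value, group): (5,X), (6,X), (8,X), (18,Y), (22,X), (25,X), (26,Y), (28,X), (32,Y), (38,Y), (39,Y), (40,Y)
ranks: 5->1, 6->2, 8->3, 18->4, 22->5, 25->6, 26->7, 28->8, 32->9, 38->10, 39->11, 40->12
Step 2: Rank sum for X: R1 = 1 + 2 + 3 + 5 + 6 + 8 = 25.
Step 3: U_X = R1 - n1(n1+1)/2 = 25 - 6*7/2 = 25 - 21 = 4.
       U_Y = n1*n2 - U_X = 36 - 4 = 32.
Step 4: No ties, so the exact null distribution of U (based on enumerating the C(12,6) = 924 equally likely rank assignments) gives the two-sided p-value.
Step 5: p-value = 0.025974; compare to alpha = 0.05. reject H0.

U_X = 4, p = 0.025974, reject H0 at alpha = 0.05.


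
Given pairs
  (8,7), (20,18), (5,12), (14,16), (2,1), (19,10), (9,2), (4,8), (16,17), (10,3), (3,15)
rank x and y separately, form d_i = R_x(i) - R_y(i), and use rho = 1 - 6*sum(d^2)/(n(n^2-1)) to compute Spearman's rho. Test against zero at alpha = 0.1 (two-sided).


Step 1: Rank x and y separately (midranks; no ties here).
rank(x): 8->5, 20->11, 5->4, 14->8, 2->1, 19->10, 9->6, 4->3, 16->9, 10->7, 3->2
rank(y): 7->4, 18->11, 12->7, 16->9, 1->1, 10->6, 2->2, 8->5, 17->10, 3->3, 15->8
Step 2: d_i = R_x(i) - R_y(i); compute d_i^2.
  (5-4)^2=1, (11-11)^2=0, (4-7)^2=9, (8-9)^2=1, (1-1)^2=0, (10-6)^2=16, (6-2)^2=16, (3-5)^2=4, (9-10)^2=1, (7-3)^2=16, (2-8)^2=36
sum(d^2) = 100.
Step 3: rho = 1 - 6*100 / (11*(11^2 - 1)) = 1 - 600/1320 = 0.545455.
Step 4: Under H0, t = rho * sqrt((n-2)/(1-rho^2)) = 1.9524 ~ t(9).
Step 5: Two-sided p-value from the t-distribution with 9 df = 0.082651.
Step 6: alpha = 0.1. reject H0.

rho = 0.5455, p = 0.082651, reject H0 at alpha = 0.1.


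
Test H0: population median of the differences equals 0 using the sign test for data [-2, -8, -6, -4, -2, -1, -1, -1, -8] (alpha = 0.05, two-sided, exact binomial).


Step 1: Discard zero differences. Original n = 9; n_eff = number of nonzero differences = 9.
Nonzero differences (with sign): -2, -8, -6, -4, -2, -1, -1, -1, -8
Step 2: Count signs: positive = 0, negative = 9.
Step 3: Under H0: P(positive) = 0.5, so the number of positives S ~ Bin(9, 0.5).
Step 4: Two-sided exact p-value = sum of Bin(9,0.5) probabilities at or below the observed probability = 0.003906.
Step 5: alpha = 0.05. reject H0.

n_eff = 9, pos = 0, neg = 9, p = 0.003906, reject H0.


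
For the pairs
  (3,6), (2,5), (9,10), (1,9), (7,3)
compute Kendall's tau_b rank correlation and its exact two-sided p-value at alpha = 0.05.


Step 1: Enumerate the 10 unordered pairs (i,j) with i<j and classify each by sign(x_j-x_i) * sign(y_j-y_i).
  (1,2):dx=-1,dy=-1->C; (1,3):dx=+6,dy=+4->C; (1,4):dx=-2,dy=+3->D; (1,5):dx=+4,dy=-3->D
  (2,3):dx=+7,dy=+5->C; (2,4):dx=-1,dy=+4->D; (2,5):dx=+5,dy=-2->D; (3,4):dx=-8,dy=-1->C
  (3,5):dx=-2,dy=-7->C; (4,5):dx=+6,dy=-6->D
Step 2: C = 5, D = 5, total pairs = 10.
Step 3: tau = (C - D)/(n(n-1)/2) = (5 - 5)/10 = 0.000000.
Step 4: Exact two-sided p-value (enumerate n! = 120 permutations of y under H0): p = 1.000000.
Step 5: alpha = 0.05. fail to reject H0.

tau_b = 0.0000 (C=5, D=5), p = 1.000000, fail to reject H0.


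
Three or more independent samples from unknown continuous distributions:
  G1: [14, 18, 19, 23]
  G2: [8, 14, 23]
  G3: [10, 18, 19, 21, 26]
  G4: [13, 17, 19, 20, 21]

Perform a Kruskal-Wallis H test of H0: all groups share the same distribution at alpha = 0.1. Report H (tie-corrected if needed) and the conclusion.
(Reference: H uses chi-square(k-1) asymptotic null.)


Step 1: Combine all N = 17 observations and assign midranks.
sorted (value, group, rank): (8,G2,1), (10,G3,2), (13,G4,3), (14,G1,4.5), (14,G2,4.5), (17,G4,6), (18,G1,7.5), (18,G3,7.5), (19,G1,10), (19,G3,10), (19,G4,10), (20,G4,12), (21,G3,13.5), (21,G4,13.5), (23,G1,15.5), (23,G2,15.5), (26,G3,17)
Step 2: Sum ranks within each group.
R_1 = 37.5 (n_1 = 4)
R_2 = 21 (n_2 = 3)
R_3 = 50 (n_3 = 5)
R_4 = 44.5 (n_4 = 5)
Step 3: H = 12/(N(N+1)) * sum(R_i^2/n_i) - 3(N+1)
     = 12/(17*18) * (37.5^2/4 + 21^2/3 + 50^2/5 + 44.5^2/5) - 3*18
     = 0.039216 * 1394.61 - 54
     = 0.690686.
Step 4: Ties present; correction factor C = 1 - 48/(17^3 - 17) = 0.990196. Corrected H = 0.690686 / 0.990196 = 0.697525.
Step 5: Under H0, H ~ chi^2(3); p-value = 0.873786.
Step 6: alpha = 0.1. fail to reject H0.

H = 0.6975, df = 3, p = 0.873786, fail to reject H0.


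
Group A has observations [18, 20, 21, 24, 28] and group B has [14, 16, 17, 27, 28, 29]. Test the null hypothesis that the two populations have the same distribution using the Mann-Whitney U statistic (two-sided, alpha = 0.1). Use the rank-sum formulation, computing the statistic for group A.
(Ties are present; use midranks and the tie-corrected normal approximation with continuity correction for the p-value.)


Step 1: Combine and sort all 11 observations; assign midranks.
sorted (value, group): (14,Y), (16,Y), (17,Y), (18,X), (20,X), (21,X), (24,X), (27,Y), (28,X), (28,Y), (29,Y)
ranks: 14->1, 16->2, 17->3, 18->4, 20->5, 21->6, 24->7, 27->8, 28->9.5, 28->9.5, 29->11
Step 2: Rank sum for X: R1 = 4 + 5 + 6 + 7 + 9.5 = 31.5.
Step 3: U_X = R1 - n1(n1+1)/2 = 31.5 - 5*6/2 = 31.5 - 15 = 16.5.
       U_Y = n1*n2 - U_X = 30 - 16.5 = 13.5.
Step 4: Ties are present, so use the tie-corrected normal approximation (with continuity correction) for the p-value.
Step 5: p-value = 0.854805; compare to alpha = 0.1. fail to reject H0.

U_X = 16.5, p = 0.854805, fail to reject H0 at alpha = 0.1.


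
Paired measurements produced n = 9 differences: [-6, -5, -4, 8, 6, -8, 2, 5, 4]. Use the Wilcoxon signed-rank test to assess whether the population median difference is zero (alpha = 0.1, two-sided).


Step 1: Drop any zero differences (none here) and take |d_i|.
|d| = [6, 5, 4, 8, 6, 8, 2, 5, 4]
Step 2: Midrank |d_i| (ties get averaged ranks).
ranks: |6|->6.5, |5|->4.5, |4|->2.5, |8|->8.5, |6|->6.5, |8|->8.5, |2|->1, |5|->4.5, |4|->2.5
Step 3: Attach original signs; sum ranks with positive sign and with negative sign.
W+ = 8.5 + 6.5 + 1 + 4.5 + 2.5 = 23
W- = 6.5 + 4.5 + 2.5 + 8.5 = 22
(Check: W+ + W- = 45 should equal n(n+1)/2 = 45.)
Step 4: Test statistic W = min(W+, W-) = 22.
Step 5: Ties in |d|, so use the tie-corrected normal approximation.
        E[W] = n(n+1)/4 = 9*10/4 = 22.5.
        Tie groups: |d|=4 (t=2), |d|=5 (t=2), |d|=6 (t=2), |d|=8 (t=2); sum(t^3 - t) = 24.
        Var[W] = n(n+1)(2n+1)/24 - sum(t^3-t)/48 = 1710/24 - 24/48 = 70.75.
        z = (W - E[W]) / sqrt(Var[W]) = (22 - 22.5) / 8.4113 = -0.0594.
        Two-sided p = 2*Phi(z) = 0.952599.
Step 6: alpha = 0.1. fail to reject H0.

W+ = 23, W- = 22, W = min = 22, p = 0.952599, fail to reject H0.


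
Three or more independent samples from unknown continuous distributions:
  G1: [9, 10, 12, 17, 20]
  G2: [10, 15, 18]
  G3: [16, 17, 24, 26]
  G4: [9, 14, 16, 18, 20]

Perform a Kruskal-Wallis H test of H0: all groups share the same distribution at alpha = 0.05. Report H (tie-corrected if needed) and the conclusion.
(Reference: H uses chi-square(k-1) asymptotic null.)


Step 1: Combine all N = 17 observations and assign midranks.
sorted (value, group, rank): (9,G1,1.5), (9,G4,1.5), (10,G1,3.5), (10,G2,3.5), (12,G1,5), (14,G4,6), (15,G2,7), (16,G3,8.5), (16,G4,8.5), (17,G1,10.5), (17,G3,10.5), (18,G2,12.5), (18,G4,12.5), (20,G1,14.5), (20,G4,14.5), (24,G3,16), (26,G3,17)
Step 2: Sum ranks within each group.
R_1 = 35 (n_1 = 5)
R_2 = 23 (n_2 = 3)
R_3 = 52 (n_3 = 4)
R_4 = 43 (n_4 = 5)
Step 3: H = 12/(N(N+1)) * sum(R_i^2/n_i) - 3(N+1)
     = 12/(17*18) * (35^2/5 + 23^2/3 + 52^2/4 + 43^2/5) - 3*18
     = 0.039216 * 1467.13 - 54
     = 3.534641.
Step 4: Ties present; correction factor C = 1 - 36/(17^3 - 17) = 0.992647. Corrected H = 3.534641 / 0.992647 = 3.560823.
Step 5: Under H0, H ~ chi^2(3); p-value = 0.312959.
Step 6: alpha = 0.05. fail to reject H0.

H = 3.5608, df = 3, p = 0.312959, fail to reject H0.


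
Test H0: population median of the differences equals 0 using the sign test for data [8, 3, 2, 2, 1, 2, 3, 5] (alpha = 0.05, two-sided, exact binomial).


Step 1: Discard zero differences. Original n = 8; n_eff = number of nonzero differences = 8.
Nonzero differences (with sign): +8, +3, +2, +2, +1, +2, +3, +5
Step 2: Count signs: positive = 8, negative = 0.
Step 3: Under H0: P(positive) = 0.5, so the number of positives S ~ Bin(8, 0.5).
Step 4: Two-sided exact p-value = sum of Bin(8,0.5) probabilities at or below the observed probability = 0.007812.
Step 5: alpha = 0.05. reject H0.

n_eff = 8, pos = 8, neg = 0, p = 0.007812, reject H0.


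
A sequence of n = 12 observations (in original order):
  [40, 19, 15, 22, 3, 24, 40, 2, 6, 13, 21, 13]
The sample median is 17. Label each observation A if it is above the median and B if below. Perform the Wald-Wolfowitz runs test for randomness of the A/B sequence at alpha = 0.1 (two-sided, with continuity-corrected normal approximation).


Step 1: Compute median = 17; label A = above, B = below.
Labels in order: AABABAABBBAB  (n_A = 6, n_B = 6)
Step 2: Count runs R = 8.
Step 3: Under H0 (random ordering), E[R] = 2*n_A*n_B/(n_A+n_B) + 1 = 2*6*6/12 + 1 = 7.0000.
        Var[R] = 2*n_A*n_B*(2*n_A*n_B - n_A - n_B) / ((n_A+n_B)^2 * (n_A+n_B-1)) = 4320/1584 = 2.7273.
        SD[R] = 1.6514.
Step 4: Continuity-corrected z = (R - 0.5 - E[R]) / SD[R] = (8 - 0.5 - 7.0000) / 1.6514 = 0.3028.
Step 5: Two-sided p-value via normal approximation = 2*(1 - Phi(|z|)) = 0.762069.
Step 6: alpha = 0.1. fail to reject H0.

R = 8, z = 0.3028, p = 0.762069, fail to reject H0.


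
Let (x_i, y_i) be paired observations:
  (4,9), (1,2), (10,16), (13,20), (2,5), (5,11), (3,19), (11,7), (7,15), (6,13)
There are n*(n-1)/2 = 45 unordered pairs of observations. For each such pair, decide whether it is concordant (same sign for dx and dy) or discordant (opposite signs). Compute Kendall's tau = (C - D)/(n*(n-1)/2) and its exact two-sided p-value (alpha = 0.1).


Step 1: Enumerate the 45 unordered pairs (i,j) with i<j and classify each by sign(x_j-x_i) * sign(y_j-y_i).
  (1,2):dx=-3,dy=-7->C; (1,3):dx=+6,dy=+7->C; (1,4):dx=+9,dy=+11->C; (1,5):dx=-2,dy=-4->C
  (1,6):dx=+1,dy=+2->C; (1,7):dx=-1,dy=+10->D; (1,8):dx=+7,dy=-2->D; (1,9):dx=+3,dy=+6->C
  (1,10):dx=+2,dy=+4->C; (2,3):dx=+9,dy=+14->C; (2,4):dx=+12,dy=+18->C; (2,5):dx=+1,dy=+3->C
  (2,6):dx=+4,dy=+9->C; (2,7):dx=+2,dy=+17->C; (2,8):dx=+10,dy=+5->C; (2,9):dx=+6,dy=+13->C
  (2,10):dx=+5,dy=+11->C; (3,4):dx=+3,dy=+4->C; (3,5):dx=-8,dy=-11->C; (3,6):dx=-5,dy=-5->C
  (3,7):dx=-7,dy=+3->D; (3,8):dx=+1,dy=-9->D; (3,9):dx=-3,dy=-1->C; (3,10):dx=-4,dy=-3->C
  (4,5):dx=-11,dy=-15->C; (4,6):dx=-8,dy=-9->C; (4,7):dx=-10,dy=-1->C; (4,8):dx=-2,dy=-13->C
  (4,9):dx=-6,dy=-5->C; (4,10):dx=-7,dy=-7->C; (5,6):dx=+3,dy=+6->C; (5,7):dx=+1,dy=+14->C
  (5,8):dx=+9,dy=+2->C; (5,9):dx=+5,dy=+10->C; (5,10):dx=+4,dy=+8->C; (6,7):dx=-2,dy=+8->D
  (6,8):dx=+6,dy=-4->D; (6,9):dx=+2,dy=+4->C; (6,10):dx=+1,dy=+2->C; (7,8):dx=+8,dy=-12->D
  (7,9):dx=+4,dy=-4->D; (7,10):dx=+3,dy=-6->D; (8,9):dx=-4,dy=+8->D; (8,10):dx=-5,dy=+6->D
  (9,10):dx=-1,dy=-2->C
Step 2: C = 34, D = 11, total pairs = 45.
Step 3: tau = (C - D)/(n(n-1)/2) = (34 - 11)/45 = 0.511111.
Step 4: Exact two-sided p-value (enumerate n! = 3628800 permutations of y under H0): p = 0.046623.
Step 5: alpha = 0.1. reject H0.

tau_b = 0.5111 (C=34, D=11), p = 0.046623, reject H0.


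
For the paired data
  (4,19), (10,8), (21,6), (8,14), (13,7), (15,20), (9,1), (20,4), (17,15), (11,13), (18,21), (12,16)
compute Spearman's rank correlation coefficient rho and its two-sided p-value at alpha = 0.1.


Step 1: Rank x and y separately (midranks; no ties here).
rank(x): 4->1, 10->4, 21->12, 8->2, 13->7, 15->8, 9->3, 20->11, 17->9, 11->5, 18->10, 12->6
rank(y): 19->10, 8->5, 6->3, 14->7, 7->4, 20->11, 1->1, 4->2, 15->8, 13->6, 21->12, 16->9
Step 2: d_i = R_x(i) - R_y(i); compute d_i^2.
  (1-10)^2=81, (4-5)^2=1, (12-3)^2=81, (2-7)^2=25, (7-4)^2=9, (8-11)^2=9, (3-1)^2=4, (11-2)^2=81, (9-8)^2=1, (5-6)^2=1, (10-12)^2=4, (6-9)^2=9
sum(d^2) = 306.
Step 3: rho = 1 - 6*306 / (12*(12^2 - 1)) = 1 - 1836/1716 = -0.069930.
Step 4: Under H0, t = rho * sqrt((n-2)/(1-rho^2)) = -0.2217 ~ t(10).
Step 5: Two-sided p-value from the t-distribution with 10 df = 0.829024.
Step 6: alpha = 0.1. fail to reject H0.

rho = -0.0699, p = 0.829024, fail to reject H0 at alpha = 0.1.


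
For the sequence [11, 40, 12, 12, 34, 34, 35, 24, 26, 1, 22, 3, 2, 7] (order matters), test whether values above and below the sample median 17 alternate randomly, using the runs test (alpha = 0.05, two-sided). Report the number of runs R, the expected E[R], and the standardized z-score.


Step 1: Compute median = 17; label A = above, B = below.
Labels in order: BABBAAAAABABBB  (n_A = 7, n_B = 7)
Step 2: Count runs R = 7.
Step 3: Under H0 (random ordering), E[R] = 2*n_A*n_B/(n_A+n_B) + 1 = 2*7*7/14 + 1 = 8.0000.
        Var[R] = 2*n_A*n_B*(2*n_A*n_B - n_A - n_B) / ((n_A+n_B)^2 * (n_A+n_B-1)) = 8232/2548 = 3.2308.
        SD[R] = 1.7974.
Step 4: Continuity-corrected z = (R + 0.5 - E[R]) / SD[R] = (7 + 0.5 - 8.0000) / 1.7974 = -0.2782.
Step 5: Two-sided p-value via normal approximation = 2*(1 - Phi(|z|)) = 0.780879.
Step 6: alpha = 0.05. fail to reject H0.

R = 7, z = -0.2782, p = 0.780879, fail to reject H0.


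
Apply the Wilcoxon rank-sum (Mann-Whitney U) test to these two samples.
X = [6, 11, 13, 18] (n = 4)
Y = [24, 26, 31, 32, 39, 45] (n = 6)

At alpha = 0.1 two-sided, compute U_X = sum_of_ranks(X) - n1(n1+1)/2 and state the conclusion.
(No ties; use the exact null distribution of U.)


Step 1: Combine and sort all 10 observations; assign midranks.
sorted (value, group): (6,X), (11,X), (13,X), (18,X), (24,Y), (26,Y), (31,Y), (32,Y), (39,Y), (45,Y)
ranks: 6->1, 11->2, 13->3, 18->4, 24->5, 26->6, 31->7, 32->8, 39->9, 45->10
Step 2: Rank sum for X: R1 = 1 + 2 + 3 + 4 = 10.
Step 3: U_X = R1 - n1(n1+1)/2 = 10 - 4*5/2 = 10 - 10 = 0.
       U_Y = n1*n2 - U_X = 24 - 0 = 24.
Step 4: No ties, so the exact null distribution of U (based on enumerating the C(10,4) = 210 equally likely rank assignments) gives the two-sided p-value.
Step 5: p-value = 0.009524; compare to alpha = 0.1. reject H0.

U_X = 0, p = 0.009524, reject H0 at alpha = 0.1.


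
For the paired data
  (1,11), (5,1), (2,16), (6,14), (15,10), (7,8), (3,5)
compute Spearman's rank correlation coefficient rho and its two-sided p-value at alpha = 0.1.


Step 1: Rank x and y separately (midranks; no ties here).
rank(x): 1->1, 5->4, 2->2, 6->5, 15->7, 7->6, 3->3
rank(y): 11->5, 1->1, 16->7, 14->6, 10->4, 8->3, 5->2
Step 2: d_i = R_x(i) - R_y(i); compute d_i^2.
  (1-5)^2=16, (4-1)^2=9, (2-7)^2=25, (5-6)^2=1, (7-4)^2=9, (6-3)^2=9, (3-2)^2=1
sum(d^2) = 70.
Step 3: rho = 1 - 6*70 / (7*(7^2 - 1)) = 1 - 420/336 = -0.250000.
Step 4: Under H0, t = rho * sqrt((n-2)/(1-rho^2)) = -0.5774 ~ t(5).
Step 5: Two-sided p-value from the t-distribution with 5 df = 0.588724.
Step 6: alpha = 0.1. fail to reject H0.

rho = -0.2500, p = 0.588724, fail to reject H0 at alpha = 0.1.


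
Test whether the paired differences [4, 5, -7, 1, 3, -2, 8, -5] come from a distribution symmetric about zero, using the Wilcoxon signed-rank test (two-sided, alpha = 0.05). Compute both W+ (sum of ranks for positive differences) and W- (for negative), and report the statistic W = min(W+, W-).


Step 1: Drop any zero differences (none here) and take |d_i|.
|d| = [4, 5, 7, 1, 3, 2, 8, 5]
Step 2: Midrank |d_i| (ties get averaged ranks).
ranks: |4|->4, |5|->5.5, |7|->7, |1|->1, |3|->3, |2|->2, |8|->8, |5|->5.5
Step 3: Attach original signs; sum ranks with positive sign and with negative sign.
W+ = 4 + 5.5 + 1 + 3 + 8 = 21.5
W- = 7 + 2 + 5.5 = 14.5
(Check: W+ + W- = 36 should equal n(n+1)/2 = 36.)
Step 4: Test statistic W = min(W+, W-) = 14.5.
Step 5: Ties in |d|, so use the tie-corrected normal approximation.
        E[W] = n(n+1)/4 = 8*9/4 = 18.
        Tie groups: |d|=5 (t=2); sum(t^3 - t) = 6.
        Var[W] = n(n+1)(2n+1)/24 - sum(t^3-t)/48 = 1224/24 - 6/48 = 50.875.
        z = (W - E[W]) / sqrt(Var[W]) = (14.5 - 18) / 7.1327 = -0.4907.
        Two-sided p = 2*Phi(z) = 0.623639.
Step 6: alpha = 0.05. fail to reject H0.

W+ = 21.5, W- = 14.5, W = min = 14.5, p = 0.623639, fail to reject H0.


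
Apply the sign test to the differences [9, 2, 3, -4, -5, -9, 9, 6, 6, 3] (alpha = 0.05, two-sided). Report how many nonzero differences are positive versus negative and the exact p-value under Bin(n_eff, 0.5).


Step 1: Discard zero differences. Original n = 10; n_eff = number of nonzero differences = 10.
Nonzero differences (with sign): +9, +2, +3, -4, -5, -9, +9, +6, +6, +3
Step 2: Count signs: positive = 7, negative = 3.
Step 3: Under H0: P(positive) = 0.5, so the number of positives S ~ Bin(10, 0.5).
Step 4: Two-sided exact p-value = sum of Bin(10,0.5) probabilities at or below the observed probability = 0.343750.
Step 5: alpha = 0.05. fail to reject H0.

n_eff = 10, pos = 7, neg = 3, p = 0.343750, fail to reject H0.


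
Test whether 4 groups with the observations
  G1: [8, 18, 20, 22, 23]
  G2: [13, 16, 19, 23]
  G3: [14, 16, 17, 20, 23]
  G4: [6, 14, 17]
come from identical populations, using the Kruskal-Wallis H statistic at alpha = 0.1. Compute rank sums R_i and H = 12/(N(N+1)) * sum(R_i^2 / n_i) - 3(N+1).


Step 1: Combine all N = 17 observations and assign midranks.
sorted (value, group, rank): (6,G4,1), (8,G1,2), (13,G2,3), (14,G3,4.5), (14,G4,4.5), (16,G2,6.5), (16,G3,6.5), (17,G3,8.5), (17,G4,8.5), (18,G1,10), (19,G2,11), (20,G1,12.5), (20,G3,12.5), (22,G1,14), (23,G1,16), (23,G2,16), (23,G3,16)
Step 2: Sum ranks within each group.
R_1 = 54.5 (n_1 = 5)
R_2 = 36.5 (n_2 = 4)
R_3 = 48 (n_3 = 5)
R_4 = 14 (n_4 = 3)
Step 3: H = 12/(N(N+1)) * sum(R_i^2/n_i) - 3(N+1)
     = 12/(17*18) * (54.5^2/5 + 36.5^2/4 + 48^2/5 + 14^2/3) - 3*18
     = 0.039216 * 1453.25 - 54
     = 2.990033.
Step 4: Ties present; correction factor C = 1 - 48/(17^3 - 17) = 0.990196. Corrected H = 2.990033 / 0.990196 = 3.019637.
Step 5: Under H0, H ~ chi^2(3); p-value = 0.388607.
Step 6: alpha = 0.1. fail to reject H0.

H = 3.0196, df = 3, p = 0.388607, fail to reject H0.


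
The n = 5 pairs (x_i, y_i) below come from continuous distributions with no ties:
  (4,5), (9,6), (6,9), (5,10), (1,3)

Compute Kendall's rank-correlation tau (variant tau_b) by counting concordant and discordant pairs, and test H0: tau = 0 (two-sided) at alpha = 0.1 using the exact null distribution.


Step 1: Enumerate the 10 unordered pairs (i,j) with i<j and classify each by sign(x_j-x_i) * sign(y_j-y_i).
  (1,2):dx=+5,dy=+1->C; (1,3):dx=+2,dy=+4->C; (1,4):dx=+1,dy=+5->C; (1,5):dx=-3,dy=-2->C
  (2,3):dx=-3,dy=+3->D; (2,4):dx=-4,dy=+4->D; (2,5):dx=-8,dy=-3->C; (3,4):dx=-1,dy=+1->D
  (3,5):dx=-5,dy=-6->C; (4,5):dx=-4,dy=-7->C
Step 2: C = 7, D = 3, total pairs = 10.
Step 3: tau = (C - D)/(n(n-1)/2) = (7 - 3)/10 = 0.400000.
Step 4: Exact two-sided p-value (enumerate n! = 120 permutations of y under H0): p = 0.483333.
Step 5: alpha = 0.1. fail to reject H0.

tau_b = 0.4000 (C=7, D=3), p = 0.483333, fail to reject H0.


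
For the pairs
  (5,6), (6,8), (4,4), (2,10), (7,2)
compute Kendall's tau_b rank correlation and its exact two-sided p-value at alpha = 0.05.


Step 1: Enumerate the 10 unordered pairs (i,j) with i<j and classify each by sign(x_j-x_i) * sign(y_j-y_i).
  (1,2):dx=+1,dy=+2->C; (1,3):dx=-1,dy=-2->C; (1,4):dx=-3,dy=+4->D; (1,5):dx=+2,dy=-4->D
  (2,3):dx=-2,dy=-4->C; (2,4):dx=-4,dy=+2->D; (2,5):dx=+1,dy=-6->D; (3,4):dx=-2,dy=+6->D
  (3,5):dx=+3,dy=-2->D; (4,5):dx=+5,dy=-8->D
Step 2: C = 3, D = 7, total pairs = 10.
Step 3: tau = (C - D)/(n(n-1)/2) = (3 - 7)/10 = -0.400000.
Step 4: Exact two-sided p-value (enumerate n! = 120 permutations of y under H0): p = 0.483333.
Step 5: alpha = 0.05. fail to reject H0.

tau_b = -0.4000 (C=3, D=7), p = 0.483333, fail to reject H0.


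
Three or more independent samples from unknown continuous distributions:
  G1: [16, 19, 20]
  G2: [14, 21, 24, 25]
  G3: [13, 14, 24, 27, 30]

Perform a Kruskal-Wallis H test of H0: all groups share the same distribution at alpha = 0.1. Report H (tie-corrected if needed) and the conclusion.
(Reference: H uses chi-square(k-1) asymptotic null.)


Step 1: Combine all N = 12 observations and assign midranks.
sorted (value, group, rank): (13,G3,1), (14,G2,2.5), (14,G3,2.5), (16,G1,4), (19,G1,5), (20,G1,6), (21,G2,7), (24,G2,8.5), (24,G3,8.5), (25,G2,10), (27,G3,11), (30,G3,12)
Step 2: Sum ranks within each group.
R_1 = 15 (n_1 = 3)
R_2 = 28 (n_2 = 4)
R_3 = 35 (n_3 = 5)
Step 3: H = 12/(N(N+1)) * sum(R_i^2/n_i) - 3(N+1)
     = 12/(12*13) * (15^2/3 + 28^2/4 + 35^2/5) - 3*13
     = 0.076923 * 516 - 39
     = 0.692308.
Step 4: Ties present; correction factor C = 1 - 12/(12^3 - 12) = 0.993007. Corrected H = 0.692308 / 0.993007 = 0.697183.
Step 5: Under H0, H ~ chi^2(2); p-value = 0.705681.
Step 6: alpha = 0.1. fail to reject H0.

H = 0.6972, df = 2, p = 0.705681, fail to reject H0.


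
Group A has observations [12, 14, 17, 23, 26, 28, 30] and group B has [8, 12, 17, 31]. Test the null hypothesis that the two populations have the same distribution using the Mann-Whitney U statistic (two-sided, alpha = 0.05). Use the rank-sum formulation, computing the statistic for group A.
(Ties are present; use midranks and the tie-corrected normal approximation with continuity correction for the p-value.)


Step 1: Combine and sort all 11 observations; assign midranks.
sorted (value, group): (8,Y), (12,X), (12,Y), (14,X), (17,X), (17,Y), (23,X), (26,X), (28,X), (30,X), (31,Y)
ranks: 8->1, 12->2.5, 12->2.5, 14->4, 17->5.5, 17->5.5, 23->7, 26->8, 28->9, 30->10, 31->11
Step 2: Rank sum for X: R1 = 2.5 + 4 + 5.5 + 7 + 8 + 9 + 10 = 46.
Step 3: U_X = R1 - n1(n1+1)/2 = 46 - 7*8/2 = 46 - 28 = 18.
       U_Y = n1*n2 - U_X = 28 - 18 = 10.
Step 4: Ties are present, so use the tie-corrected normal approximation (with continuity correction) for the p-value.
Step 5: p-value = 0.506393; compare to alpha = 0.05. fail to reject H0.

U_X = 18, p = 0.506393, fail to reject H0 at alpha = 0.05.


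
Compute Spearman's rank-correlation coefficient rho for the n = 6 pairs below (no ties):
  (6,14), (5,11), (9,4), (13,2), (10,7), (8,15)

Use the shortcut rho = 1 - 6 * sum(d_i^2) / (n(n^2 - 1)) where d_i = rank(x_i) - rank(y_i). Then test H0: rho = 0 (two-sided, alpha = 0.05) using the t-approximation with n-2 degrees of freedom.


Step 1: Rank x and y separately (midranks; no ties here).
rank(x): 6->2, 5->1, 9->4, 13->6, 10->5, 8->3
rank(y): 14->5, 11->4, 4->2, 2->1, 7->3, 15->6
Step 2: d_i = R_x(i) - R_y(i); compute d_i^2.
  (2-5)^2=9, (1-4)^2=9, (4-2)^2=4, (6-1)^2=25, (5-3)^2=4, (3-6)^2=9
sum(d^2) = 60.
Step 3: rho = 1 - 6*60 / (6*(6^2 - 1)) = 1 - 360/210 = -0.714286.
Step 4: Under H0, t = rho * sqrt((n-2)/(1-rho^2)) = -2.0412 ~ t(4).
Step 5: Two-sided p-value from the t-distribution with 4 df = 0.110787.
Step 6: alpha = 0.05. fail to reject H0.

rho = -0.7143, p = 0.110787, fail to reject H0 at alpha = 0.05.


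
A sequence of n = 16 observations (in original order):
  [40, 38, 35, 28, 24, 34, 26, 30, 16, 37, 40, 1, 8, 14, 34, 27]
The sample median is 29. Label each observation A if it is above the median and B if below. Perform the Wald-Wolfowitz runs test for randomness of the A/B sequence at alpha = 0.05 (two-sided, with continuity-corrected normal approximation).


Step 1: Compute median = 29; label A = above, B = below.
Labels in order: AAABBABABAABBBAB  (n_A = 8, n_B = 8)
Step 2: Count runs R = 10.
Step 3: Under H0 (random ordering), E[R] = 2*n_A*n_B/(n_A+n_B) + 1 = 2*8*8/16 + 1 = 9.0000.
        Var[R] = 2*n_A*n_B*(2*n_A*n_B - n_A - n_B) / ((n_A+n_B)^2 * (n_A+n_B-1)) = 14336/3840 = 3.7333.
        SD[R] = 1.9322.
Step 4: Continuity-corrected z = (R - 0.5 - E[R]) / SD[R] = (10 - 0.5 - 9.0000) / 1.9322 = 0.2588.
Step 5: Two-sided p-value via normal approximation = 2*(1 - Phi(|z|)) = 0.795809.
Step 6: alpha = 0.05. fail to reject H0.

R = 10, z = 0.2588, p = 0.795809, fail to reject H0.


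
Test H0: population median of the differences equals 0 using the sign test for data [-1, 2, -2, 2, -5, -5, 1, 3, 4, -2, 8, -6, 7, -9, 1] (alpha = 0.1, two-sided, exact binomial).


Step 1: Discard zero differences. Original n = 15; n_eff = number of nonzero differences = 15.
Nonzero differences (with sign): -1, +2, -2, +2, -5, -5, +1, +3, +4, -2, +8, -6, +7, -9, +1
Step 2: Count signs: positive = 8, negative = 7.
Step 3: Under H0: P(positive) = 0.5, so the number of positives S ~ Bin(15, 0.5).
Step 4: Two-sided exact p-value = sum of Bin(15,0.5) probabilities at or below the observed probability = 1.000000.
Step 5: alpha = 0.1. fail to reject H0.

n_eff = 15, pos = 8, neg = 7, p = 1.000000, fail to reject H0.


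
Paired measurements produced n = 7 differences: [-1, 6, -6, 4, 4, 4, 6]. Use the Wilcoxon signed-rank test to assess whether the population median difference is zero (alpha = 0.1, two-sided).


Step 1: Drop any zero differences (none here) and take |d_i|.
|d| = [1, 6, 6, 4, 4, 4, 6]
Step 2: Midrank |d_i| (ties get averaged ranks).
ranks: |1|->1, |6|->6, |6|->6, |4|->3, |4|->3, |4|->3, |6|->6
Step 3: Attach original signs; sum ranks with positive sign and with negative sign.
W+ = 6 + 3 + 3 + 3 + 6 = 21
W- = 1 + 6 = 7
(Check: W+ + W- = 28 should equal n(n+1)/2 = 28.)
Step 4: Test statistic W = min(W+, W-) = 7.
Step 5: Ties in |d|, so use the tie-corrected normal approximation.
        E[W] = n(n+1)/4 = 7*8/4 = 14.
        Tie groups: |d|=4 (t=3), |d|=6 (t=3); sum(t^3 - t) = 48.
        Var[W] = n(n+1)(2n+1)/24 - sum(t^3-t)/48 = 840/24 - 48/48 = 34.
        z = (W - E[W]) / sqrt(Var[W]) = (7 - 14) / 5.8310 = -1.2005.
        Two-sided p = 2*Phi(z) = 0.229949.
Step 6: alpha = 0.1. fail to reject H0.

W+ = 21, W- = 7, W = min = 7, p = 0.229949, fail to reject H0.


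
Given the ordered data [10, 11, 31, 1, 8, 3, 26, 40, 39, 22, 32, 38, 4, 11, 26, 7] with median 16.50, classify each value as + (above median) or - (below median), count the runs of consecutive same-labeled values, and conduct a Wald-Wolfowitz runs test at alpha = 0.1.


Step 1: Compute median = 16.50; label A = above, B = below.
Labels in order: BBABBBAAAAAABBAB  (n_A = 8, n_B = 8)
Step 2: Count runs R = 7.
Step 3: Under H0 (random ordering), E[R] = 2*n_A*n_B/(n_A+n_B) + 1 = 2*8*8/16 + 1 = 9.0000.
        Var[R] = 2*n_A*n_B*(2*n_A*n_B - n_A - n_B) / ((n_A+n_B)^2 * (n_A+n_B-1)) = 14336/3840 = 3.7333.
        SD[R] = 1.9322.
Step 4: Continuity-corrected z = (R + 0.5 - E[R]) / SD[R] = (7 + 0.5 - 9.0000) / 1.9322 = -0.7763.
Step 5: Two-sided p-value via normal approximation = 2*(1 - Phi(|z|)) = 0.437558.
Step 6: alpha = 0.1. fail to reject H0.

R = 7, z = -0.7763, p = 0.437558, fail to reject H0.


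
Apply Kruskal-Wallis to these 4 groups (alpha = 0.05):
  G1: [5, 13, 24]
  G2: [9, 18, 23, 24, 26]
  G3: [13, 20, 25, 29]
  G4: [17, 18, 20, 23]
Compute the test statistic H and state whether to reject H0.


Step 1: Combine all N = 16 observations and assign midranks.
sorted (value, group, rank): (5,G1,1), (9,G2,2), (13,G1,3.5), (13,G3,3.5), (17,G4,5), (18,G2,6.5), (18,G4,6.5), (20,G3,8.5), (20,G4,8.5), (23,G2,10.5), (23,G4,10.5), (24,G1,12.5), (24,G2,12.5), (25,G3,14), (26,G2,15), (29,G3,16)
Step 2: Sum ranks within each group.
R_1 = 17 (n_1 = 3)
R_2 = 46.5 (n_2 = 5)
R_3 = 42 (n_3 = 4)
R_4 = 30.5 (n_4 = 4)
Step 3: H = 12/(N(N+1)) * sum(R_i^2/n_i) - 3(N+1)
     = 12/(16*17) * (17^2/3 + 46.5^2/5 + 42^2/4 + 30.5^2/4) - 3*17
     = 0.044118 * 1202.35 - 51
     = 2.044669.
Step 4: Ties present; correction factor C = 1 - 30/(16^3 - 16) = 0.992647. Corrected H = 2.044669 / 0.992647 = 2.059815.
Step 5: Under H0, H ~ chi^2(3); p-value = 0.560085.
Step 6: alpha = 0.05. fail to reject H0.

H = 2.0598, df = 3, p = 0.560085, fail to reject H0.


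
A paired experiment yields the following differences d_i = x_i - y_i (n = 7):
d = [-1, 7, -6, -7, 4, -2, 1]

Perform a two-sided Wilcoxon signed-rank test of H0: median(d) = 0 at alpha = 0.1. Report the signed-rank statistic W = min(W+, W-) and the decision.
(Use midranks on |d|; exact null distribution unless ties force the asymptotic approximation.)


Step 1: Drop any zero differences (none here) and take |d_i|.
|d| = [1, 7, 6, 7, 4, 2, 1]
Step 2: Midrank |d_i| (ties get averaged ranks).
ranks: |1|->1.5, |7|->6.5, |6|->5, |7|->6.5, |4|->4, |2|->3, |1|->1.5
Step 3: Attach original signs; sum ranks with positive sign and with negative sign.
W+ = 6.5 + 4 + 1.5 = 12
W- = 1.5 + 5 + 6.5 + 3 = 16
(Check: W+ + W- = 28 should equal n(n+1)/2 = 28.)
Step 4: Test statistic W = min(W+, W-) = 12.
Step 5: Ties in |d|, so use the tie-corrected normal approximation.
        E[W] = n(n+1)/4 = 7*8/4 = 14.
        Tie groups: |d|=1 (t=2), |d|=7 (t=2); sum(t^3 - t) = 12.
        Var[W] = n(n+1)(2n+1)/24 - sum(t^3-t)/48 = 840/24 - 12/48 = 34.75.
        z = (W - E[W]) / sqrt(Var[W]) = (12 - 14) / 5.8949 = -0.3393.
        Two-sided p = 2*Phi(z) = 0.734402.
Step 6: alpha = 0.1. fail to reject H0.

W+ = 12, W- = 16, W = min = 12, p = 0.734402, fail to reject H0.


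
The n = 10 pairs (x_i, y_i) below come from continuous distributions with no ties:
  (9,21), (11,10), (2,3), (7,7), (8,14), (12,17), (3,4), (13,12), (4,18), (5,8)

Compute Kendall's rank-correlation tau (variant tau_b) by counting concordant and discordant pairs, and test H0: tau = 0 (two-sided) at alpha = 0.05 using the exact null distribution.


Step 1: Enumerate the 45 unordered pairs (i,j) with i<j and classify each by sign(x_j-x_i) * sign(y_j-y_i).
  (1,2):dx=+2,dy=-11->D; (1,3):dx=-7,dy=-18->C; (1,4):dx=-2,dy=-14->C; (1,5):dx=-1,dy=-7->C
  (1,6):dx=+3,dy=-4->D; (1,7):dx=-6,dy=-17->C; (1,8):dx=+4,dy=-9->D; (1,9):dx=-5,dy=-3->C
  (1,10):dx=-4,dy=-13->C; (2,3):dx=-9,dy=-7->C; (2,4):dx=-4,dy=-3->C; (2,5):dx=-3,dy=+4->D
  (2,6):dx=+1,dy=+7->C; (2,7):dx=-8,dy=-6->C; (2,8):dx=+2,dy=+2->C; (2,9):dx=-7,dy=+8->D
  (2,10):dx=-6,dy=-2->C; (3,4):dx=+5,dy=+4->C; (3,5):dx=+6,dy=+11->C; (3,6):dx=+10,dy=+14->C
  (3,7):dx=+1,dy=+1->C; (3,8):dx=+11,dy=+9->C; (3,9):dx=+2,dy=+15->C; (3,10):dx=+3,dy=+5->C
  (4,5):dx=+1,dy=+7->C; (4,6):dx=+5,dy=+10->C; (4,7):dx=-4,dy=-3->C; (4,8):dx=+6,dy=+5->C
  (4,9):dx=-3,dy=+11->D; (4,10):dx=-2,dy=+1->D; (5,6):dx=+4,dy=+3->C; (5,7):dx=-5,dy=-10->C
  (5,8):dx=+5,dy=-2->D; (5,9):dx=-4,dy=+4->D; (5,10):dx=-3,dy=-6->C; (6,7):dx=-9,dy=-13->C
  (6,8):dx=+1,dy=-5->D; (6,9):dx=-8,dy=+1->D; (6,10):dx=-7,dy=-9->C; (7,8):dx=+10,dy=+8->C
  (7,9):dx=+1,dy=+14->C; (7,10):dx=+2,dy=+4->C; (8,9):dx=-9,dy=+6->D; (8,10):dx=-8,dy=-4->C
  (9,10):dx=+1,dy=-10->D
Step 2: C = 32, D = 13, total pairs = 45.
Step 3: tau = (C - D)/(n(n-1)/2) = (32 - 13)/45 = 0.422222.
Step 4: Exact two-sided p-value (enumerate n! = 3628800 permutations of y under H0): p = 0.108313.
Step 5: alpha = 0.05. fail to reject H0.

tau_b = 0.4222 (C=32, D=13), p = 0.108313, fail to reject H0.
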